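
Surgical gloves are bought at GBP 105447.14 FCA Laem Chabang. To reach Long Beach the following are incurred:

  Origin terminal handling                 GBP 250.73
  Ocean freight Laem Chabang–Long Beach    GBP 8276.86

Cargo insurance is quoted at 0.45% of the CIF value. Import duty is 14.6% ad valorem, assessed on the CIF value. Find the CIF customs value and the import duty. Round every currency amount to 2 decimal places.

Let C be the CIF value. C = FCA price + pre-shipment costs + freight + 0.45% × C
C − 0.45% × C = 105447.14 + 250.73 + 8276.86
0.9955 × C = 113974.73
C = 113974.73 / 0.9955 = 114489.93
Insurance premium = 0.45% × 114489.93 = 515.20
Import duty = 114489.93 × 14.6% = 16715.53

CIF value: GBP 114489.93; import duty: GBP 16715.53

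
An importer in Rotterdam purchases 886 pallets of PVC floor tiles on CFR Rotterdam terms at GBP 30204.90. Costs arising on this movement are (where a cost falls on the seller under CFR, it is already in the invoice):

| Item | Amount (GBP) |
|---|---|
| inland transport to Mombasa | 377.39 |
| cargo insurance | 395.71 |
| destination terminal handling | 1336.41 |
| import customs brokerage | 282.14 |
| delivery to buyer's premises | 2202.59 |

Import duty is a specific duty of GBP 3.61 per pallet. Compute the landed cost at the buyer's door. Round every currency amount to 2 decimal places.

Total landed cost: GBP 37620.21

CFR: the seller pays costs through ocean freight to the destination port, but not insurance.
Already in the invoice (seller's account under CFR): inland to port — exclude.
CIF value = CFR price + insurance = 30204.90 + 395.71 = 30600.61
Import duty = 886 × 3.61 = 3198.46
Buyer bears: insurance 395.71 + destination terminal 1336.41 + brokerage 282.14 + delivery 2202.59 + duty 3198.46 = 7415.31
Landed cost = invoice 30204.90 + 7415.31 = 37620.21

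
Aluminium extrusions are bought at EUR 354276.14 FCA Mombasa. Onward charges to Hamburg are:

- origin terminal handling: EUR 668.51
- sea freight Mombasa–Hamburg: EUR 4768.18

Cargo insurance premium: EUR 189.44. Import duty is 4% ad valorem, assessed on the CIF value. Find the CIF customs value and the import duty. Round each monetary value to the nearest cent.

CIF value: EUR 359902.27; import duty: EUR 14396.09

CIF = FCA price + pre-shipment costs + freight + insurance
CIF = 354276.14 + 668.51 + 4768.18 + 189.44 = 359902.27
Import duty = 359902.27 × 4% = 14396.09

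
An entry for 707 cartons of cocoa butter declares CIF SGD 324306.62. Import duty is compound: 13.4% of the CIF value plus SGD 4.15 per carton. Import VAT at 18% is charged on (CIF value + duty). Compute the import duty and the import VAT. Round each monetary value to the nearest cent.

Ad valorem component: 324306.62 × 13.4% = 43457.09
Specific component: 707 × 4.15 = 2934.05
Import duty = 43457.09 + 2934.05 = 46391.14
VAT base = CIF + duty = 324306.62 + 46391.14 = 370697.76
Import VAT = 370697.76 × 18% = 66725.60

Import duty: SGD 46391.14; import VAT: SGD 66725.60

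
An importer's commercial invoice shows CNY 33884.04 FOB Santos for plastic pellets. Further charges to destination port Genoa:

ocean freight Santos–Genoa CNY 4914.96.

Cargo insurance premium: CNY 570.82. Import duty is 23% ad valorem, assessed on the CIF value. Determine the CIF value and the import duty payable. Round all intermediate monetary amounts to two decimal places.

CIF value: CNY 39369.82; import duty: CNY 9055.06

CIF = FOB price + freight + insurance
CIF = 33884.04 + 4914.96 + 570.82 = 39369.82
Import duty = 39369.82 × 23% = 9055.06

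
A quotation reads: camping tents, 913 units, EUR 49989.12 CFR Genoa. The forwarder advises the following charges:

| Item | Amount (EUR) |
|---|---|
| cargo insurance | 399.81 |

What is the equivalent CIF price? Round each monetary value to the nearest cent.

CIF price: EUR 50388.93

From CFR to CIF, the seller additionally bears: insurance.
CIF price = 49989.12 + 399.81 = 50388.93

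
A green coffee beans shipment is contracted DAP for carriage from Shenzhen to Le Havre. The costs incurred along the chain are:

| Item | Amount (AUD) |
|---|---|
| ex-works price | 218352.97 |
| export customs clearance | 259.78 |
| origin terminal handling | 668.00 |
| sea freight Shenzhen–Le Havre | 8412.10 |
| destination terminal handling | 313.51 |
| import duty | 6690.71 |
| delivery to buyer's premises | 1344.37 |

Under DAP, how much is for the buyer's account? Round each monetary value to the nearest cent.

DAP: the seller bears all costs to the named destination except import duty and clearance.
Seller's account: goods 218352.97 + export clearance 259.78 + origin terminal 668.00 + freight 8412.10 + destination terminal 313.51 + delivery 1344.37 = 229350.73
Buyer's account: duty 6690.71 = 6690.71

Buyer's account: AUD 6690.71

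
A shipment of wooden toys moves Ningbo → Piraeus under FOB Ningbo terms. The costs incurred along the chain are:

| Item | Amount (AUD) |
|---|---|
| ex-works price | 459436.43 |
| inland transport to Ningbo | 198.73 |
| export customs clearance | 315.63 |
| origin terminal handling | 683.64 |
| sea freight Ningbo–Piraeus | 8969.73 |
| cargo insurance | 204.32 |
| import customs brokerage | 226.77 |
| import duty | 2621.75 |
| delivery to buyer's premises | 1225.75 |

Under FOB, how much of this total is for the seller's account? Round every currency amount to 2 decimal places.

FOB: the seller bears costs until goods are on board at the origin port; the buyer bears freight, insurance and all costs thereafter.
Seller's account: goods 459436.43 + inland to port 198.73 + export clearance 315.63 + origin terminal 683.64 = 460634.43
Buyer's account: freight 8969.73 + insurance 204.32 + brokerage 226.77 + duty 2621.75 + delivery 1225.75 = 13248.32

Seller's account: AUD 460634.43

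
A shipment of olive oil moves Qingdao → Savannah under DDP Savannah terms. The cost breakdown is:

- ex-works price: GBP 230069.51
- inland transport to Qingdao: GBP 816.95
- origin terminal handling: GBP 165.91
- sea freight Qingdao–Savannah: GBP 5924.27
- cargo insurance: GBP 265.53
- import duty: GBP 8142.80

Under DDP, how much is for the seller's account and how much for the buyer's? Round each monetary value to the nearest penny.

DDP: the seller bears all costs including import duty.
Seller's account: goods 230069.51 + inland to port 816.95 + origin terminal 165.91 + freight 5924.27 + insurance 265.53 + duty 8142.80 = 245384.97
Buyer's account: 0.00

Seller: GBP 245384.97; buyer: GBP 0.00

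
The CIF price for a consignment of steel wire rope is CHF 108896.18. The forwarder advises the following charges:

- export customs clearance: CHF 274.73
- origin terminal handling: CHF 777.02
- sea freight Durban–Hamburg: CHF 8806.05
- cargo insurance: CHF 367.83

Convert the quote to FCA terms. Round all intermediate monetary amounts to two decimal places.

Not relevant to the conversion: export clearance — on the seller under both CIF and FCA; already in the CIF price and stays in the FCA price.
From CIF to FCA, the seller no longer bears: origin terminal, freight, insurance.
FCA price = 108896.18 − 777.02 − 8806.05 − 367.83 = 98945.28

FCA price: CHF 98945.28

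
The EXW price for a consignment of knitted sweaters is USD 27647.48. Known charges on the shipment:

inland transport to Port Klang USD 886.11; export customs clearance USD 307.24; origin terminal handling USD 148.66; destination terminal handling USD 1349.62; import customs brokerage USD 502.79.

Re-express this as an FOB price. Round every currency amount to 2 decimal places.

FOB price: USD 28989.49

Not relevant to the conversion: brokerage, destination terminal — on the buyer under both terms; not part of either seller's price.
From EXW to FOB, the seller additionally bears: inland to port, export clearance, origin terminal.
FOB price = 27647.48 + 886.11 + 307.24 + 148.66 = 28989.49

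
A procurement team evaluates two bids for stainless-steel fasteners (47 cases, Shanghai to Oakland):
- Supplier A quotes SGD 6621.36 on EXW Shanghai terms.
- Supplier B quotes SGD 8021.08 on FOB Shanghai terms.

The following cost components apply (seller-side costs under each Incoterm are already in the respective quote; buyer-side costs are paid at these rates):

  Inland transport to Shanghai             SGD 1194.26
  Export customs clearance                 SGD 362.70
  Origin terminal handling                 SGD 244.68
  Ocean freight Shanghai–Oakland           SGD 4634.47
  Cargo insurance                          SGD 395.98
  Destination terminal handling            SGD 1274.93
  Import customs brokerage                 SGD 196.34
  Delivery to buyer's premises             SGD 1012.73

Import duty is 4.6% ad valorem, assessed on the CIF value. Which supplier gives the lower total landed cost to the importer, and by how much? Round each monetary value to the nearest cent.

Supplier A (EXW):
CIF value = EXW price + inland to port + export clearance + origin terminal + freight + insurance = 6621.36 + 1194.26 + 362.70 + 244.68 + 4634.47 + 395.98 = 13453.45
Import duty = 13453.45 × 4.6% = 618.86
Buyer bears (A): 1194.26 + 362.70 + 244.68 + 4634.47 + 395.98 + 1274.93 + 196.34 + 1012.73 = 9316.09
Landed cost (A) = invoice 6621.36 + 9316.09 + duty 618.86 = 16556.31
Supplier B (FOB):
CIF value = FOB price + freight + insurance = 8021.08 + 4634.47 + 395.98 = 13051.53
Import duty = 13051.53 × 4.6% = 600.37
Buyer bears (B): 4634.47 + 395.98 + 1274.93 + 196.34 + 1012.73 = 7514.45
Landed cost (B) = invoice 8021.08 + 7514.45 + duty 600.37 = 16135.90
Difference = |16556.31 − 16135.90| = 420.41

Supplier B is cheaper by SGD 420.41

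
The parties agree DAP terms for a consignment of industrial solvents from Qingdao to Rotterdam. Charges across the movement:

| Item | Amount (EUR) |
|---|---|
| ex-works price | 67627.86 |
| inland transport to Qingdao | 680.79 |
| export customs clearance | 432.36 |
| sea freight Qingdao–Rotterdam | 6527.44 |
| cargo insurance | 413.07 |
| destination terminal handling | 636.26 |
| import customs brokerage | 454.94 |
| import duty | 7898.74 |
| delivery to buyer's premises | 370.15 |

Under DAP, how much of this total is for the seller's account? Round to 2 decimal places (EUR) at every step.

DAP: the seller bears all costs to the named destination except import duty and clearance.
Seller's account: goods 67627.86 + inland to port 680.79 + export clearance 432.36 + freight 6527.44 + insurance 413.07 + destination terminal 636.26 + delivery 370.15 = 76687.93
Buyer's account: brokerage 454.94 + duty 7898.74 = 8353.68

Seller's account: EUR 76687.93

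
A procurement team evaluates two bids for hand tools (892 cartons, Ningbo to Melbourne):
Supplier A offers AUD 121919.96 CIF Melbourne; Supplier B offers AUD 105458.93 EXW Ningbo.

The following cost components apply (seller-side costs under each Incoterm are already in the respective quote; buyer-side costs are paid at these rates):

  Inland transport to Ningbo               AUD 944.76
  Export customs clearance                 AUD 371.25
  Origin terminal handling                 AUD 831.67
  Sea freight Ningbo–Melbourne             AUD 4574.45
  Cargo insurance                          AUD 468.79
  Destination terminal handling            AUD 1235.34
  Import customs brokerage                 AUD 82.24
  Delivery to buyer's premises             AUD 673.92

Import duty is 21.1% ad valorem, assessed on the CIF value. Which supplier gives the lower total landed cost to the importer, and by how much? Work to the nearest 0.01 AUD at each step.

Supplier A (CIF):
The CIF price already equals the CIF value: 121919.96
Import duty = 121919.96 × 21.1% = 25725.11
Buyer bears (A): 1235.34 + 82.24 + 673.92 = 1991.50
Landed cost (A) = invoice 121919.96 + 1991.50 + duty 25725.11 = 149636.57
Supplier B (EXW):
CIF value = EXW price + inland to port + export clearance + origin terminal + freight + insurance = 105458.93 + 944.76 + 371.25 + 831.67 + 4574.45 + 468.79 = 112649.85
Import duty = 112649.85 × 21.1% = 23769.12
Buyer bears (B): 944.76 + 371.25 + 831.67 + 4574.45 + 468.79 + 1235.34 + 82.24 + 673.92 = 9182.42
Landed cost (B) = invoice 105458.93 + 9182.42 + duty 23769.12 = 138410.47
Difference = |149636.57 − 138410.47| = 11226.10

Supplier B is cheaper by AUD 11226.10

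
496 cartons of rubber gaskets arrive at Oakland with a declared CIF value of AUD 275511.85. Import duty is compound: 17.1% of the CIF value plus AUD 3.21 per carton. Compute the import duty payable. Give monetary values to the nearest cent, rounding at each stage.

Import duty: AUD 48704.69

Ad valorem component: 275511.85 × 17.1% = 47112.53
Specific component: 496 × 3.21 = 1592.16
Import duty = 47112.53 + 1592.16 = 48704.69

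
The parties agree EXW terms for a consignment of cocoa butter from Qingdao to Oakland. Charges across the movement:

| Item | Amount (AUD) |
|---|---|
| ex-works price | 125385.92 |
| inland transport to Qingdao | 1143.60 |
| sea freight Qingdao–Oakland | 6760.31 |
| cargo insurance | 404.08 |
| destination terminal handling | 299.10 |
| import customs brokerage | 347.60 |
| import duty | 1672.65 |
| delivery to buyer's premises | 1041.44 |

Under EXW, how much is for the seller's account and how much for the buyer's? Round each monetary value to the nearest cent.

Seller: AUD 125385.92; buyer: AUD 11668.78

EXW: the seller makes goods available at their premises; the buyer bears all onward costs.
Seller's account: goods 125385.92 = 125385.92
Buyer's account: inland to port 1143.60 + freight 6760.31 + insurance 404.08 + destination terminal 299.10 + brokerage 347.60 + duty 1672.65 + delivery 1041.44 = 11668.78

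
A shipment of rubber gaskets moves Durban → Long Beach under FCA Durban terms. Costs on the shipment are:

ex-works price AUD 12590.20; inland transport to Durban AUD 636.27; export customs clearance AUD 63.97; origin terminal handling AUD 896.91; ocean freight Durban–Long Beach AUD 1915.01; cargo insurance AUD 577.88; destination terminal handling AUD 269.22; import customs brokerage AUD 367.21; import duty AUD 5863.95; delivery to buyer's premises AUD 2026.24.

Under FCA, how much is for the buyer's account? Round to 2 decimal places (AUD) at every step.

Buyer's account: AUD 11916.42

FCA: the seller delivers export-cleared goods to the carrier; the buyer bears costs from that point.
Seller's account: goods 12590.20 + inland to port 636.27 + export clearance 63.97 = 13290.44
Buyer's account: origin terminal 896.91 + freight 1915.01 + insurance 577.88 + destination terminal 269.22 + brokerage 367.21 + duty 5863.95 + delivery 2026.24 = 11916.42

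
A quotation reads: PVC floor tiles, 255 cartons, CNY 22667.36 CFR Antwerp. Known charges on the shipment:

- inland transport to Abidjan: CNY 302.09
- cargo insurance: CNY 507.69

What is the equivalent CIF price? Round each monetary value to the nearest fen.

Not relevant to the conversion: inland to port — on the seller under both CFR and CIF; already in the CFR price and stays in the CIF price.
From CFR to CIF, the seller additionally bears: insurance.
CIF price = 22667.36 + 507.69 = 23175.05

CIF price: CNY 23175.05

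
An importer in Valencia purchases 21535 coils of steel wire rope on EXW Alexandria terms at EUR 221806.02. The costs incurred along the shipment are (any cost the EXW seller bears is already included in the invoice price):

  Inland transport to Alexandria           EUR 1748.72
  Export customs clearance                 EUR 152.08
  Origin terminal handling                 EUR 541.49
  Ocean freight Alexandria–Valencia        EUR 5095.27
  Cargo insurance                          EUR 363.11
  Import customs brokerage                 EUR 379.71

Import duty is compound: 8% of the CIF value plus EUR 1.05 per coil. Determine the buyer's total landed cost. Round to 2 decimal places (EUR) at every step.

EXW: the seller makes goods available at their premises; the buyer bears all onward costs.
CIF value = EXW price + inland to port + export clearance + origin terminal + freight + insurance = 221806.02 + 1748.72 + 152.08 + 541.49 + 5095.27 + 363.11 = 229706.69
Ad valorem component: 229706.69 × 8% = 18376.54
Specific component: 21535 × 1.05 = 22611.75
Import duty = 18376.54 + 22611.75 = 40988.29
Buyer bears: inland to port 1748.72 + export clearance 152.08 + origin terminal 541.49 + freight 5095.27 + insurance 363.11 + brokerage 379.71 + duty 40988.29 = 49268.67
Landed cost = invoice 221806.02 + 49268.67 = 271074.69

Total landed cost: EUR 271074.69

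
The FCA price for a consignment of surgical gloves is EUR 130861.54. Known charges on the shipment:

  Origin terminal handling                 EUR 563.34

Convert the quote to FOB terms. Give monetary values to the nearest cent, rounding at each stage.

FOB price: EUR 131424.88

From FCA to FOB, the seller additionally bears: origin terminal.
FOB price = 130861.54 + 563.34 = 131424.88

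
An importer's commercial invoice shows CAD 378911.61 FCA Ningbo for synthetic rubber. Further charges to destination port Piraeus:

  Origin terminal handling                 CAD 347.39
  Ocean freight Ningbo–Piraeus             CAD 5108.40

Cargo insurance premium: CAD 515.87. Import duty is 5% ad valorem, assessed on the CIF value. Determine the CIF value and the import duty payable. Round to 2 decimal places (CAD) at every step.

CIF = FCA price + pre-shipment costs + freight + insurance
CIF = 378911.61 + 347.39 + 5108.40 + 515.87 = 384883.27
Import duty = 384883.27 × 5% = 19244.16

CIF value: CAD 384883.27; import duty: CAD 19244.16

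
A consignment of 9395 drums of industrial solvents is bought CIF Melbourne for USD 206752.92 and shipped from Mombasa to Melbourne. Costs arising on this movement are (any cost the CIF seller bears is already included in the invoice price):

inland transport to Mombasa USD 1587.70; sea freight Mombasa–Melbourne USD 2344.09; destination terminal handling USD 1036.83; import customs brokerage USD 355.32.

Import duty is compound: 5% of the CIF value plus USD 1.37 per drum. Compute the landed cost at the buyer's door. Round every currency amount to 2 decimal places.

Total landed cost: USD 231353.87

CIF: the seller pays costs through ocean freight and marine insurance to the destination port.
Already in the invoice (seller's account under CIF): inland to port, freight — exclude.
The CIF price already equals the CIF value: 206752.92
Ad valorem component: 206752.92 × 5% = 10337.65
Specific component: 9395 × 1.37 = 12871.15
Import duty = 10337.65 + 12871.15 = 23208.80
Buyer bears: destination terminal 1036.83 + brokerage 355.32 + duty 23208.80 = 24600.95
Landed cost = invoice 206752.92 + 24600.95 = 231353.87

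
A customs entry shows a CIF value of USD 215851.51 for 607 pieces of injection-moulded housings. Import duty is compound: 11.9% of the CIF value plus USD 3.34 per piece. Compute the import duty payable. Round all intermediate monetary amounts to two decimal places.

Import duty: USD 27713.71

Ad valorem component: 215851.51 × 11.9% = 25686.33
Specific component: 607 × 3.34 = 2027.38
Import duty = 25686.33 + 2027.38 = 27713.71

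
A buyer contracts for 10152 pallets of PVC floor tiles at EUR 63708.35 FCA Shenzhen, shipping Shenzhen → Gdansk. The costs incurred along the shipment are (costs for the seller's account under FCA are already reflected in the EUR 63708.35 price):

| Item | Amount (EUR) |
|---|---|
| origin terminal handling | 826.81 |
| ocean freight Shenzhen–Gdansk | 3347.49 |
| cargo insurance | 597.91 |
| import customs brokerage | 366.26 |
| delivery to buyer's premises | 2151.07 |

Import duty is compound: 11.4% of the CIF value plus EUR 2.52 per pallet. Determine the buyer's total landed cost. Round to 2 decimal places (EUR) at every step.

Total landed cost: EUR 104387.71

FCA: the seller delivers export-cleared goods to the carrier; the buyer bears costs from that point.
CIF value = FCA price + origin terminal + freight + insurance = 63708.35 + 826.81 + 3347.49 + 597.91 = 68480.56
Ad valorem component: 68480.56 × 11.4% = 7806.78
Specific component: 10152 × 2.52 = 25583.04
Import duty = 7806.78 + 25583.04 = 33389.82
Buyer bears: origin terminal 826.81 + freight 3347.49 + insurance 597.91 + brokerage 366.26 + delivery 2151.07 + duty 33389.82 = 40679.36
Landed cost = invoice 63708.35 + 40679.36 = 104387.71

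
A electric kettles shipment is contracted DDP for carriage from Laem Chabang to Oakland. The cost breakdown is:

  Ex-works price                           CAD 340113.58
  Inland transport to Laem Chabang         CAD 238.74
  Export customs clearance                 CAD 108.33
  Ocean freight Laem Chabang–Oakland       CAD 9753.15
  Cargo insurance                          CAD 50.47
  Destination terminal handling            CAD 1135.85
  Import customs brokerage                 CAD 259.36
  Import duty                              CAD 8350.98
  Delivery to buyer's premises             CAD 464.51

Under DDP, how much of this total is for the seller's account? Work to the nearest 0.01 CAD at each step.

DDP: the seller bears all costs including import duty.
Seller's account: goods 340113.58 + inland to port 238.74 + export clearance 108.33 + freight 9753.15 + insurance 50.47 + destination terminal 1135.85 + brokerage 259.36 + duty 8350.98 + delivery 464.51 = 360474.97
Buyer's account: 0.00

Seller's account: CAD 360474.97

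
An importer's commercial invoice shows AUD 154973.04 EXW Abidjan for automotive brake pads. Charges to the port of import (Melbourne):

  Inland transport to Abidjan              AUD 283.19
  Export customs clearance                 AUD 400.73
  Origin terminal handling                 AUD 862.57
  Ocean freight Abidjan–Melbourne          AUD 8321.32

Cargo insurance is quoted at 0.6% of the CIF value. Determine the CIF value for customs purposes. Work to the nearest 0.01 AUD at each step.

Let C be the CIF value. C = EXW price + pre-shipment costs + freight + 0.6% × C
C − 0.6% × C = 154973.04 + 283.19 + 400.73 + 862.57 + 8321.32
0.994 × C = 164840.85
C = 164840.85 / 0.994 = 165835.87
Insurance premium = 0.6% × 165835.87 = 995.02

CIF value: AUD 165835.87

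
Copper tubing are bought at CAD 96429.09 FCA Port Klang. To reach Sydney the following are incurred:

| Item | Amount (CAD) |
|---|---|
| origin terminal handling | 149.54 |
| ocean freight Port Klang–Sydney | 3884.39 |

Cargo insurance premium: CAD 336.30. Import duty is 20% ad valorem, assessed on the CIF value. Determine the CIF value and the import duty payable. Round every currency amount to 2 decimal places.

CIF = FCA price + pre-shipment costs + freight + insurance
CIF = 96429.09 + 149.54 + 3884.39 + 336.30 = 100799.32
Import duty = 100799.32 × 20% = 20159.86

CIF value: CAD 100799.32; import duty: CAD 20159.86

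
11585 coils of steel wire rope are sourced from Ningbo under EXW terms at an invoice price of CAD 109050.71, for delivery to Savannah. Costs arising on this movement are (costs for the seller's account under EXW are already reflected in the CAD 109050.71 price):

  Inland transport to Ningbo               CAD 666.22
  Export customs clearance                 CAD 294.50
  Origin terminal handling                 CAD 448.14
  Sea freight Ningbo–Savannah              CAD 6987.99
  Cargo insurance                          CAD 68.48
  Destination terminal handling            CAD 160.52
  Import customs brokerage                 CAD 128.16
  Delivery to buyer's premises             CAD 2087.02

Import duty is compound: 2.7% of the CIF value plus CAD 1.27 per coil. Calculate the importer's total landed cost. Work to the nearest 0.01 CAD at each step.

Total landed cost: CAD 137777.62

EXW: the seller makes goods available at their premises; the buyer bears all onward costs.
CIF value = EXW price + inland to port + export clearance + origin terminal + freight + insurance = 109050.71 + 666.22 + 294.50 + 448.14 + 6987.99 + 68.48 = 117516.04
Ad valorem component: 117516.04 × 2.7% = 3172.93
Specific component: 11585 × 1.27 = 14712.95
Import duty = 3172.93 + 14712.95 = 17885.88
Buyer bears: inland to port 666.22 + export clearance 294.50 + origin terminal 448.14 + freight 6987.99 + insurance 68.48 + destination terminal 160.52 + brokerage 128.16 + delivery 2087.02 + duty 17885.88 = 28726.91
Landed cost = invoice 109050.71 + 28726.91 = 137777.62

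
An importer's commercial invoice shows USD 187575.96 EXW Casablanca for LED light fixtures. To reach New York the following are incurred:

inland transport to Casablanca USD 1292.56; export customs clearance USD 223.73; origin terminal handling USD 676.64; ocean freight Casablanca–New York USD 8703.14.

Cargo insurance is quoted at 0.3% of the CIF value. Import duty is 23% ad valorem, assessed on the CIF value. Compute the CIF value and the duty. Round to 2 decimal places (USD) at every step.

CIF value: USD 199069.24; import duty: USD 45785.93

Let C be the CIF value. C = EXW price + pre-shipment costs + freight + 0.3% × C
C − 0.3% × C = 187575.96 + 1292.56 + 223.73 + 676.64 + 8703.14
0.997 × C = 198472.03
C = 198472.03 / 0.997 = 199069.24
Insurance premium = 0.3% × 199069.24 = 597.21
Import duty = 199069.24 × 23% = 45785.93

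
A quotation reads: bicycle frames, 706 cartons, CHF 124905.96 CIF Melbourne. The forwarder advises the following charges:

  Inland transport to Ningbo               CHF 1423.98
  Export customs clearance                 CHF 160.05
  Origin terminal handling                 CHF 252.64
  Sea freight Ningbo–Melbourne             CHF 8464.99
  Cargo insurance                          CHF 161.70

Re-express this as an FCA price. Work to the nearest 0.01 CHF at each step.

FCA price: CHF 116026.63

Not relevant to the conversion: inland to port, export clearance — on the seller under both CIF and FCA; already in the CIF price and stays in the FCA price.
From CIF to FCA, the seller no longer bears: origin terminal, freight, insurance.
FCA price = 124905.96 − 252.64 − 8464.99 − 161.70 = 116026.63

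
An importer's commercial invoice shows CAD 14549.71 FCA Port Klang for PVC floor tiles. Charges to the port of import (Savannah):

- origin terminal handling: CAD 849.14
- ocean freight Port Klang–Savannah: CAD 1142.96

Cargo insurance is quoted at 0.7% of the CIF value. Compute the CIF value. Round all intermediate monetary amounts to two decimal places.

CIF value: CAD 16658.42

Let C be the CIF value. C = FCA price + pre-shipment costs + freight + 0.7% × C
C − 0.7% × C = 14549.71 + 849.14 + 1142.96
0.993 × C = 16541.81
C = 16541.81 / 0.993 = 16658.42
Insurance premium = 0.7% × 16658.42 = 116.61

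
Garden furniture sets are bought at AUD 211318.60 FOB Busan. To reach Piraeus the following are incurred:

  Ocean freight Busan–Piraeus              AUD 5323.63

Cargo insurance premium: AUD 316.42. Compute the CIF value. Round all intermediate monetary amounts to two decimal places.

CIF value: AUD 216958.65

CIF = FOB price + freight + insurance
CIF = 211318.60 + 5323.63 + 316.42 = 216958.65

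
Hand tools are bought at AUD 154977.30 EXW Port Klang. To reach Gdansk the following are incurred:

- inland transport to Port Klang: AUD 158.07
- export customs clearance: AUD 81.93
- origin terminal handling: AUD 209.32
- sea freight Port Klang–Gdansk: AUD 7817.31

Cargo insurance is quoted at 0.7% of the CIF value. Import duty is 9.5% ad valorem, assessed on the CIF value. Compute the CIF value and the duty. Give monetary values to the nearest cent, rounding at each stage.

Let C be the CIF value. C = EXW price + pre-shipment costs + freight + 0.7% × C
C − 0.7% × C = 154977.30 + 158.07 + 81.93 + 209.32 + 7817.31
0.993 × C = 163243.93
C = 163243.93 / 0.993 = 164394.69
Insurance premium = 0.7% × 164394.69 = 1150.76
Import duty = 164394.69 × 9.5% = 15617.50

CIF value: AUD 164394.69; import duty: AUD 15617.50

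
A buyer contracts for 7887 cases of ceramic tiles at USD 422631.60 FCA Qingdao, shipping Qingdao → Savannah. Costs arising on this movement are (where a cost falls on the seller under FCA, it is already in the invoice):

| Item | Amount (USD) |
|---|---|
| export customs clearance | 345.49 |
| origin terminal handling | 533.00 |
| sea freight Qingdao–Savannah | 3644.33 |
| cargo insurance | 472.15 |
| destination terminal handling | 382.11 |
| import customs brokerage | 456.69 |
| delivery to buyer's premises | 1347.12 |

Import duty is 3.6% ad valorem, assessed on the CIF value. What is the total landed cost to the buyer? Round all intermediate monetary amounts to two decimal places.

Total landed cost: USD 444849.12

FCA: the seller delivers export-cleared goods to the carrier; the buyer bears costs from that point.
Already in the invoice (seller's account under FCA): export clearance — exclude.
CIF value = FCA price + origin terminal + freight + insurance = 422631.60 + 533.00 + 3644.33 + 472.15 = 427281.08
Import duty = 427281.08 × 3.6% = 15382.12
Buyer bears: origin terminal 533.00 + freight 3644.33 + insurance 472.15 + destination terminal 382.11 + brokerage 456.69 + delivery 1347.12 + duty 15382.12 = 22217.52
Landed cost = invoice 422631.60 + 22217.52 = 444849.12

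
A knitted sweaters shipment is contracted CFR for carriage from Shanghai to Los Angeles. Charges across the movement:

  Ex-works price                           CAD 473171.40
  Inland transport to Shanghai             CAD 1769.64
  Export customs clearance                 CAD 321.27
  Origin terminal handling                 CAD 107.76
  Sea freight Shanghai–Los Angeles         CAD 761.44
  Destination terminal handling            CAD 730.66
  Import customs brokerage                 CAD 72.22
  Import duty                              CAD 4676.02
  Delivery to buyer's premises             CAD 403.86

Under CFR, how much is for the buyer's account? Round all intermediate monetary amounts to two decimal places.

CFR: the seller pays costs through ocean freight to the destination port, but not insurance.
Seller's account: goods 473171.40 + inland to port 1769.64 + export clearance 321.27 + origin terminal 107.76 + freight 761.44 = 476131.51
Buyer's account: destination terminal 730.66 + brokerage 72.22 + duty 4676.02 + delivery 403.86 = 5882.76

Buyer's account: CAD 5882.76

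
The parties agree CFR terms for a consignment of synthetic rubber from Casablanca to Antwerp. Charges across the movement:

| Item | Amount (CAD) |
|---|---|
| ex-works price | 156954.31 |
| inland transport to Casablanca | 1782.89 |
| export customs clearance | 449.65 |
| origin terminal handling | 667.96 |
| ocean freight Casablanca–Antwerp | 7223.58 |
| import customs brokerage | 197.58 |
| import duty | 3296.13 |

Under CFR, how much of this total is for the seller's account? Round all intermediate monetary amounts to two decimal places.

CFR: the seller pays costs through ocean freight to the destination port, but not insurance.
Seller's account: goods 156954.31 + inland to port 1782.89 + export clearance 449.65 + origin terminal 667.96 + freight 7223.58 = 167078.39
Buyer's account: brokerage 197.58 + duty 3296.13 = 3493.71

Seller's account: CAD 167078.39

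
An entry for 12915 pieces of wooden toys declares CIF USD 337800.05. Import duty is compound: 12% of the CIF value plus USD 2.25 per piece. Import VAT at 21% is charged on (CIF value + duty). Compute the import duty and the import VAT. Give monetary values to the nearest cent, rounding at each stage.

Import duty: USD 69594.76; import VAT: USD 85552.91

Ad valorem component: 337800.05 × 12% = 40536.01
Specific component: 12915 × 2.25 = 29058.75
Import duty = 40536.01 + 29058.75 = 69594.76
VAT base = CIF + duty = 337800.05 + 69594.76 = 407394.81
Import VAT = 407394.81 × 21% = 85552.91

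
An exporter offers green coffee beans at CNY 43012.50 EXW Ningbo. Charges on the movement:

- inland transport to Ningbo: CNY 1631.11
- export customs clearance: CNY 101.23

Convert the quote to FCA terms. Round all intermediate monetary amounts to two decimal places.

FCA price: CNY 44744.84

From EXW to FCA, the seller additionally bears: inland to port, export clearance.
FCA price = 43012.50 + 1631.11 + 101.23 = 44744.84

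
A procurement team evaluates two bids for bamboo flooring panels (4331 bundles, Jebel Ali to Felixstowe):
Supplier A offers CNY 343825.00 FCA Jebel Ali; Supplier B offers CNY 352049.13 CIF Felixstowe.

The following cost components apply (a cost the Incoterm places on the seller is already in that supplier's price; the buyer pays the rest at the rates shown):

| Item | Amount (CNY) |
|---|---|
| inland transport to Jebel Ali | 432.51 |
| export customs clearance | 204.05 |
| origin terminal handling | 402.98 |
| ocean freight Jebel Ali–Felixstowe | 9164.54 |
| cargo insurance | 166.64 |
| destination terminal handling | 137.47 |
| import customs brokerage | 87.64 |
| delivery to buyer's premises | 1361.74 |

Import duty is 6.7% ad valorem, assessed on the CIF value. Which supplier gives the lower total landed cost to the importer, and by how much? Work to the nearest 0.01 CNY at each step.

Supplier B is cheaper by CNY 1611.20

Supplier A (FCA):
CIF value = FCA price + origin terminal + freight + insurance = 343825.00 + 402.98 + 9164.54 + 166.64 = 353559.16
Import duty = 353559.16 × 6.7% = 23688.46
Buyer bears (A): 402.98 + 9164.54 + 166.64 + 137.47 + 87.64 + 1361.74 = 11321.01
Landed cost (A) = invoice 343825.00 + 11321.01 + duty 23688.46 = 378834.47
Supplier B (CIF):
The CIF price already equals the CIF value: 352049.13
Import duty = 352049.13 × 6.7% = 23587.29
Buyer bears (B): 137.47 + 87.64 + 1361.74 = 1586.85
Landed cost (B) = invoice 352049.13 + 1586.85 + duty 23587.29 = 377223.27
Difference = |378834.47 − 377223.27| = 1611.20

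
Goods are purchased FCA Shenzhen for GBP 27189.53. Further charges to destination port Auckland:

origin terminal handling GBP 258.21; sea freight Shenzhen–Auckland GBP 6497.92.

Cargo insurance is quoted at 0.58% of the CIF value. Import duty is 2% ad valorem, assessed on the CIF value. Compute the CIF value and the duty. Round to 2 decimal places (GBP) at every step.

Let C be the CIF value. C = FCA price + pre-shipment costs + freight + 0.58% × C
C − 0.58% × C = 27189.53 + 258.21 + 6497.92
0.9942 × C = 33945.66
C = 33945.66 / 0.9942 = 34143.69
Insurance premium = 0.58% × 34143.69 = 198.03
Import duty = 34143.69 × 2% = 682.87

CIF value: GBP 34143.69; import duty: GBP 682.87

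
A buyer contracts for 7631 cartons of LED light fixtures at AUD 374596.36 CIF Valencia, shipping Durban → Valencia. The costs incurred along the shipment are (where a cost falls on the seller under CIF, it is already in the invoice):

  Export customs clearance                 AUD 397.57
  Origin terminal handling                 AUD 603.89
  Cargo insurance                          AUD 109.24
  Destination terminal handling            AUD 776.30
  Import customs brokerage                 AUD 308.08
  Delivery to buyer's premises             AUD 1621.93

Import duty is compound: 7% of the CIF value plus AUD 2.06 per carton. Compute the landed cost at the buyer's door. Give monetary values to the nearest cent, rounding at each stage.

CIF: the seller pays costs through ocean freight and marine insurance to the destination port.
Already in the invoice (seller's account under CIF): export clearance, origin terminal, insurance — exclude.
The CIF price already equals the CIF value: 374596.36
Ad valorem component: 374596.36 × 7% = 26221.75
Specific component: 7631 × 2.06 = 15719.86
Import duty = 26221.75 + 15719.86 = 41941.61
Buyer bears: destination terminal 776.30 + brokerage 308.08 + delivery 1621.93 + duty 41941.61 = 44647.92
Landed cost = invoice 374596.36 + 44647.92 = 419244.28

Total landed cost: AUD 419244.28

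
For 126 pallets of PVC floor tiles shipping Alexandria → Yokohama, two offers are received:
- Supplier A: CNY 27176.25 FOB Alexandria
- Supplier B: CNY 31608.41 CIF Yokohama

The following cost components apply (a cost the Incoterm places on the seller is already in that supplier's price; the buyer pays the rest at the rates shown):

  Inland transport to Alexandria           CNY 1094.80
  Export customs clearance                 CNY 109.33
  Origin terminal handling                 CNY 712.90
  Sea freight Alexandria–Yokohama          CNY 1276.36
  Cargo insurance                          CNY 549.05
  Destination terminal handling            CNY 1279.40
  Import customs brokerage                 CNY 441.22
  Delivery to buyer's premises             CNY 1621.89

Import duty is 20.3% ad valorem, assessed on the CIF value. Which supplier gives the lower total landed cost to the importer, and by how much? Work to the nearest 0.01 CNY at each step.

Supplier A (FOB):
CIF value = FOB price + freight + insurance = 27176.25 + 1276.36 + 549.05 = 29001.66
Import duty = 29001.66 × 20.3% = 5887.34
Buyer bears (A): 1276.36 + 549.05 + 1279.40 + 441.22 + 1621.89 = 5167.92
Landed cost (A) = invoice 27176.25 + 5167.92 + duty 5887.34 = 38231.51
Supplier B (CIF):
The CIF price already equals the CIF value: 31608.41
Import duty = 31608.41 × 20.3% = 6416.51
Buyer bears (B): 1279.40 + 441.22 + 1621.89 = 3342.51
Landed cost (B) = invoice 31608.41 + 3342.51 + duty 6416.51 = 41367.43
Difference = |38231.51 − 41367.43| = 3135.92

Supplier A is cheaper by CNY 3135.92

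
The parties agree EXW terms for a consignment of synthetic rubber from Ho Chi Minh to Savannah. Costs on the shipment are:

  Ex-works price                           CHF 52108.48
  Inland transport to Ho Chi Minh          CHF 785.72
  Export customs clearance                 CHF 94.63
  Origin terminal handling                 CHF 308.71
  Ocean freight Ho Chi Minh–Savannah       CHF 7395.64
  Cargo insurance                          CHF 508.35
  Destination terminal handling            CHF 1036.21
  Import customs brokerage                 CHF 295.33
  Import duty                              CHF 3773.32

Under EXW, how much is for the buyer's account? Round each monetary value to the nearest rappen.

EXW: the seller makes goods available at their premises; the buyer bears all onward costs.
Seller's account: goods 52108.48 = 52108.48
Buyer's account: inland to port 785.72 + export clearance 94.63 + origin terminal 308.71 + freight 7395.64 + insurance 508.35 + destination terminal 1036.21 + brokerage 295.33 + duty 3773.32 = 14197.91

Buyer's account: CHF 14197.91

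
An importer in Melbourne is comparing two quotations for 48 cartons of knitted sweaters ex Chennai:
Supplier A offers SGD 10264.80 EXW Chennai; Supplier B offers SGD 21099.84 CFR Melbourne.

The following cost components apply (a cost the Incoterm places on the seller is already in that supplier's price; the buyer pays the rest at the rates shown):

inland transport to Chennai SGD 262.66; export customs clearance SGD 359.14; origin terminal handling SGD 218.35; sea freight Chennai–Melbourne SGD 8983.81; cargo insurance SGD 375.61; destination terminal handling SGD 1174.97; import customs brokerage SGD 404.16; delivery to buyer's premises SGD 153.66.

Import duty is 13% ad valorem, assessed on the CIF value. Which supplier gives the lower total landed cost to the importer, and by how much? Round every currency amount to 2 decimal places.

Supplier A (EXW):
CIF value = EXW price + inland to port + export clearance + origin terminal + freight + insurance = 10264.80 + 262.66 + 359.14 + 218.35 + 8983.81 + 375.61 = 20464.37
Import duty = 20464.37 × 13% = 2660.37
Buyer bears (A): 262.66 + 359.14 + 218.35 + 8983.81 + 375.61 + 1174.97 + 404.16 + 153.66 = 11932.36
Landed cost (A) = invoice 10264.80 + 11932.36 + duty 2660.37 = 24857.53
Supplier B (CFR):
CIF value = CFR price + insurance = 21099.84 + 375.61 = 21475.45
Import duty = 21475.45 × 13% = 2791.81
Buyer bears (B): 375.61 + 1174.97 + 404.16 + 153.66 = 2108.40
Landed cost (B) = invoice 21099.84 + 2108.40 + duty 2791.81 = 26000.05
Difference = |24857.53 − 26000.05| = 1142.52

Supplier A is cheaper by SGD 1142.52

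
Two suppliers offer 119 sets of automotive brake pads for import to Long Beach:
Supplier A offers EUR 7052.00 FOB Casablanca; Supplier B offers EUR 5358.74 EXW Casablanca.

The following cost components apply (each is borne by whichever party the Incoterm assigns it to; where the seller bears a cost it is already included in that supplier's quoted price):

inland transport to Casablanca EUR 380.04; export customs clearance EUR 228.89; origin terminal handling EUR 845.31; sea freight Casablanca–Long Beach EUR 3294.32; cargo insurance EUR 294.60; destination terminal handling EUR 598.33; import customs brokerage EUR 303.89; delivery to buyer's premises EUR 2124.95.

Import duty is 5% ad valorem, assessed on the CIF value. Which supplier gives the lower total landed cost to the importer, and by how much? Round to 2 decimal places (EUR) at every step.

Supplier B is cheaper by EUR 250.97

Supplier A (FOB):
CIF value = FOB price + freight + insurance = 7052.00 + 3294.32 + 294.60 = 10640.92
Import duty = 10640.92 × 5% = 532.05
Buyer bears (A): 3294.32 + 294.60 + 598.33 + 303.89 + 2124.95 = 6616.09
Landed cost (A) = invoice 7052.00 + 6616.09 + duty 532.05 = 14200.14
Supplier B (EXW):
CIF value = EXW price + inland to port + export clearance + origin terminal + freight + insurance = 5358.74 + 380.04 + 228.89 + 845.31 + 3294.32 + 294.60 = 10401.90
Import duty = 10401.90 × 5% = 520.10
Buyer bears (B): 380.04 + 228.89 + 845.31 + 3294.32 + 294.60 + 598.33 + 303.89 + 2124.95 = 8070.33
Landed cost (B) = invoice 5358.74 + 8070.33 + duty 520.10 = 13949.17
Difference = |14200.14 − 13949.17| = 250.97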